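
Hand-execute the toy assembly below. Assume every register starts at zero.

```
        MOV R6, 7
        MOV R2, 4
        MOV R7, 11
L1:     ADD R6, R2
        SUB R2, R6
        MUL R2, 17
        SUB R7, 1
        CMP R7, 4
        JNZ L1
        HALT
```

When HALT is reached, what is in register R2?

333897

after MOV R6, 7: R6=7
after MOV R2, 4: R2=4
after MOV R7, 11: R7=11
after ADD R6, R2: R6=7+4=11
after SUB R2, R6: R2=4-11=-7
after MUL R2, 17: R2=(-7)*17=-119
after SUB R7, 1: R7=11-1=10
CMP R7, 4  (cmp 10,4)
JNZ L1: taken
after ADD R6, R2: R6=11+(-119)=-108
after SUB R2, R6: R2=(-119)-(-108)=-11
after MUL R2, 17: R2=(-11)*17=-187
after SUB R7, 1: R7=10-1=9
CMP R7, 4  (cmp 9,4)
JNZ L1: taken
after ADD R6, R2: R6=(-108)+(-187)=-295
after SUB R2, R6: R2=(-187)-(-295)=108
after MUL R2, 17: R2=108*17=1836
after SUB R7, 1: R7=9-1=8
CMP R7, 4  (cmp 8,4)
JNZ L1: taken
after ADD R6, R2: R6=(-295)+1836=1541
after SUB R2, R6: R2=1836-1541=295
after MUL R2, 17: R2=295*17=5015
after SUB R7, 1: R7=8-1=7
CMP R7, 4  (cmp 7,4)
JNZ L1: taken
after ADD R6, R2: R6=1541+5015=6556
after SUB R2, R6: R2=5015-6556=-1541
after MUL R2, 17: R2=(-1541)*17=-26197
after SUB R7, 1: R7=7-1=6
CMP R7, 4  (cmp 6,4)
JNZ L1: taken
after ADD R6, R2: R6=6556+(-26197)=-19641
after SUB R2, R6: R2=(-26197)-(-19641)=-6556
after MUL R2, 17: R2=(-6556)*17=-111452
after SUB R7, 1: R7=6-1=5
CMP R7, 4  (cmp 5,4)
JNZ L1: taken
after ADD R6, R2: R6=(-19641)+(-111452)=-131093
after SUB R2, R6: R2=(-111452)-(-131093)=19641
after MUL R2, 17: R2=19641*17=333897
after SUB R7, 1: R7=5-1=4
CMP R7, 4  (cmp 4,4)
JNZ L1: not taken
halt.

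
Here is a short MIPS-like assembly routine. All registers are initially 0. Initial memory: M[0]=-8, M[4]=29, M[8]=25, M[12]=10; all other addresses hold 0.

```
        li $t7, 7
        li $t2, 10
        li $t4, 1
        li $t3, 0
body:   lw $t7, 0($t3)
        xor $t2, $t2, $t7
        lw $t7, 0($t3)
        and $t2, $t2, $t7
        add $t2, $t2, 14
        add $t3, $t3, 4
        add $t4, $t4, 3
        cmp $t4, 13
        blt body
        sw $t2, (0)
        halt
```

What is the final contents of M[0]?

14

li $t7, 7 → $t7=7
li $t2, 10 → $t2=10
li $t4, 1 → $t4=1
li $t3, 0 → $t3=0
lw $t7, 0($t3) → $t7=M[0]=-8
xor $t2, $t2, $t7 → $t2=10^(-8)=-14
lw $t7, 0($t3) → $t7=M[0]=-8
and $t2, $t2, $t7 → $t2=(-14)&(-8)=-16
add $t2, $t2, 14 → $t2=(-16)+14=-2
add $t3, $t3, 4 → $t3=0+4=4
add $t4, $t4, 3 → $t4=1+3=4
cmp $t4, 13  (cmp 4,13)
blt body: taken
lw $t7, 0($t3) → $t7=M[4]=29
xor $t2, $t2, $t7 → $t2=(-2)^29=-29
lw $t7, 0($t3) → $t7=M[4]=29
and $t2, $t2, $t7 → $t2=(-29)&29=1
add $t2, $t2, 14 → $t2=1+14=15
add $t3, $t3, 4 → $t3=4+4=8
add $t4, $t4, 3 → $t4=4+3=7
cmp $t4, 13  (cmp 7,13)
blt body: taken
lw $t7, 0($t3) → $t7=M[8]=25
xor $t2, $t2, $t7 → $t2=15^25=22
lw $t7, 0($t3) → $t7=M[8]=25
and $t2, $t2, $t7 → $t2=22&25=16
add $t2, $t2, 14 → $t2=16+14=30
add $t3, $t3, 4 → $t3=8+4=12
add $t4, $t4, 3 → $t4=7+3=10
cmp $t4, 13  (cmp 10,13)
blt body: taken
lw $t7, 0($t3) → $t7=M[12]=10
xor $t2, $t2, $t7 → $t2=30^10=20
lw $t7, 0($t3) → $t7=M[12]=10
and $t2, $t2, $t7 → $t2=20&10=0
add $t2, $t2, 14 → $t2=0+14=14
add $t3, $t3, 4 → $t3=12+4=16
add $t4, $t4, 3 → $t4=10+3=13
cmp $t4, 13  (cmp 13,13)
blt body: not taken
sw $t2, (0) → M[0]=14
halt.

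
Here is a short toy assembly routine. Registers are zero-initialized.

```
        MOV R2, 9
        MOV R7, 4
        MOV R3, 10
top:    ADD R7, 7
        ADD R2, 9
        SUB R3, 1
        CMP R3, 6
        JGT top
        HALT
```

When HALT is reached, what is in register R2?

45

R2=9
R7=4
R3=10
R7=4+7=11
R2=9+9=18
R3=10-1=9
CMP R3, 6  (cmp 9,6)
JGT top: taken
R7=11+7=18
R2=18+9=27
R3=9-1=8
CMP R3, 6  (cmp 8,6)
JGT top: taken
R7=18+7=25
R2=27+9=36
R3=8-1=7
CMP R3, 6  (cmp 7,6)
JGT top: taken
R7=25+7=32
R2=36+9=45
R3=7-1=6
CMP R3, 6  (cmp 6,6)
JGT top: not taken
halt.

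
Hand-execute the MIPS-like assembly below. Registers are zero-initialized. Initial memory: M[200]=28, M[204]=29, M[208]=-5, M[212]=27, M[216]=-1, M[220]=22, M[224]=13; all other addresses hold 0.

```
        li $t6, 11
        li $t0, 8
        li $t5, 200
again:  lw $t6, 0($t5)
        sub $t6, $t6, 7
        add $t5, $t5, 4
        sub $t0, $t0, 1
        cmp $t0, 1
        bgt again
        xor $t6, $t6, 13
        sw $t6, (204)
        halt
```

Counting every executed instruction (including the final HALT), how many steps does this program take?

48

li $t6, 11 → $t6=11
li $t0, 8 → $t0=8
li $t5, 200 → $t5=200
lw $t6, 0($t5) → $t6=M[200]=28
sub $t6, $t6, 7 → $t6=28-7=21
add $t5, $t5, 4 → $t5=200+4=204
sub $t0, $t0, 1 → $t0=8-1=7
cmp $t0, 1  (cmp 7,1)
bgt again: taken
lw $t6, 0($t5) → $t6=M[204]=29
sub $t6, $t6, 7 → $t6=29-7=22
add $t5, $t5, 4 → $t5=204+4=208
sub $t0, $t0, 1 → $t0=7-1=6
cmp $t0, 1  (cmp 6,1)
bgt again: taken
lw $t6, 0($t5) → $t6=M[208]=-5
sub $t6, $t6, 7 → $t6=(-5)-7=-12
add $t5, $t5, 4 → $t5=208+4=212
sub $t0, $t0, 1 → $t0=6-1=5
cmp $t0, 1  (cmp 5,1)
bgt again: taken
lw $t6, 0($t5) → $t6=M[212]=27
sub $t6, $t6, 7 → $t6=27-7=20
add $t5, $t5, 4 → $t5=212+4=216
sub $t0, $t0, 1 → $t0=5-1=4
cmp $t0, 1  (cmp 4,1)
bgt again: taken
lw $t6, 0($t5) → $t6=M[216]=-1
sub $t6, $t6, 7 → $t6=(-1)-7=-8
add $t5, $t5, 4 → $t5=216+4=220
sub $t0, $t0, 1 → $t0=4-1=3
cmp $t0, 1  (cmp 3,1)
bgt again: taken
lw $t6, 0($t5) → $t6=M[220]=22
sub $t6, $t6, 7 → $t6=22-7=15
add $t5, $t5, 4 → $t5=220+4=224
sub $t0, $t0, 1 → $t0=3-1=2
cmp $t0, 1  (cmp 2,1)
bgt again: taken
lw $t6, 0($t5) → $t6=M[224]=13
sub $t6, $t6, 7 → $t6=13-7=6
add $t5, $t5, 4 → $t5=224+4=228
sub $t0, $t0, 1 → $t0=2-1=1
cmp $t0, 1  (cmp 1,1)
bgt again: not taken
xor $t6, $t6, 13 → $t6=6^13=11
sw $t6, (204) → M[204]=11
halt.
Total executed instructions: 48.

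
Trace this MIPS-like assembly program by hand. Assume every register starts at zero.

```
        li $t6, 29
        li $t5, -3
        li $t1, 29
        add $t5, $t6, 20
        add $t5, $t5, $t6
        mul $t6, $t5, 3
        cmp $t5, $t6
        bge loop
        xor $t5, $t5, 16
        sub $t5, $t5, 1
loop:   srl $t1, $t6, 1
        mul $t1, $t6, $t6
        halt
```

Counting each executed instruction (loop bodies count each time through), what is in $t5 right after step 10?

li $t6, 29 → $t6=29
li $t5, -3 → $t5=-3
li $t1, 29 → $t1=29
add $t5, $t6, 20 → $t5=29+20=49
add $t5, $t5, $t6 → $t5=49+29=78
mul $t6, $t5, 3 → $t6=78*3=234
cmp $t5, $t6  (cmp 78,234)
bge loop: not taken
xor $t5, $t5, 16 → $t5=78^16=94
sub $t5, $t5, 1 → $t5=94-1=93
After step 10: $t5 = 93.

93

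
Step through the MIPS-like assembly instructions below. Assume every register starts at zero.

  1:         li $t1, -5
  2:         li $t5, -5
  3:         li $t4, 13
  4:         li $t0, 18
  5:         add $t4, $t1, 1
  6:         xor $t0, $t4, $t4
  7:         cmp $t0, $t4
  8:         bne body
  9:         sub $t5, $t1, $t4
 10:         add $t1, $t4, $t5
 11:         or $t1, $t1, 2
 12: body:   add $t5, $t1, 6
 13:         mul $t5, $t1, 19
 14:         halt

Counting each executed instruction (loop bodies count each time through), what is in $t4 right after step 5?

li $t1, -5 → $t1=-5
li $t5, -5 → $t5=-5
li $t4, 13 → $t4=13
li $t0, 18 → $t0=18
add $t4, $t1, 1 → $t4=(-5)+1=-4
After step 5: $t4 = -4.

-4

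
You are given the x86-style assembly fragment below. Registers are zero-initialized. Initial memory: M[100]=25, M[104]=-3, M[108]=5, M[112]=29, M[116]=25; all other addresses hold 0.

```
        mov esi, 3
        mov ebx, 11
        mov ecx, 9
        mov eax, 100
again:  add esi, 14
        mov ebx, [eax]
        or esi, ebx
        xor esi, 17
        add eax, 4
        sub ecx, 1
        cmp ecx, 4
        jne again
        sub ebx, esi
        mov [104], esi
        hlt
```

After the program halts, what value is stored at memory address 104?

-20

mov esi, 3 → esi=3
mov ebx, 11 → ebx=11
mov ecx, 9 → ecx=9
mov eax, 100 → eax=100
add esi, 14 → esi=3+14=17
mov ebx, [eax] → ebx=M[100]=25
or esi, ebx → esi=17|25=25
xor esi, 17 → esi=25^17=8
add eax, 4 → eax=100+4=104
sub ecx, 1 → ecx=9-1=8
cmp ecx, 4  (cmp 8,4)
jne again: taken
add esi, 14 → esi=8+14=22
mov ebx, [eax] → ebx=M[104]=-3
or esi, ebx → esi=22|(-3)=-1
xor esi, 17 → esi=(-1)^17=-18
add eax, 4 → eax=104+4=108
sub ecx, 1 → ecx=8-1=7
cmp ecx, 4  (cmp 7,4)
jne again: taken
add esi, 14 → esi=(-18)+14=-4
mov ebx, [eax] → ebx=M[108]=5
or esi, ebx → esi=(-4)|5=-3
xor esi, 17 → esi=(-3)^17=-20
add eax, 4 → eax=108+4=112
sub ecx, 1 → ecx=7-1=6
cmp ecx, 4  (cmp 6,4)
jne again: taken
add esi, 14 → esi=(-20)+14=-6
mov ebx, [eax] → ebx=M[112]=29
or esi, ebx → esi=(-6)|29=-1
xor esi, 17 → esi=(-1)^17=-18
add eax, 4 → eax=112+4=116
sub ecx, 1 → ecx=6-1=5
cmp ecx, 4  (cmp 5,4)
jne again: taken
add esi, 14 → esi=(-18)+14=-4
mov ebx, [eax] → ebx=M[116]=25
or esi, ebx → esi=(-4)|25=-3
xor esi, 17 → esi=(-3)^17=-20
add eax, 4 → eax=116+4=120
sub ecx, 1 → ecx=5-1=4
cmp ecx, 4  (cmp 4,4)
jne again: not taken
sub ebx, esi → ebx=25-(-20)=45
mov [104], esi → M[104]=-20
halt.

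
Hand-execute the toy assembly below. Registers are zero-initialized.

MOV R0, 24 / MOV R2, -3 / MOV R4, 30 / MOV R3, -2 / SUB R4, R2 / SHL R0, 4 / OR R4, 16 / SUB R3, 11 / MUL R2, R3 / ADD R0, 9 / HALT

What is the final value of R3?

MOV R0, 24 → R0=24
MOV R2, -3 → R2=-3
MOV R4, 30 → R4=30
MOV R3, -2 → R3=-2
SUB R4, R2 → R4=30-(-3)=33
SHL R0, 4 → R0=24<<4=384
OR R4, 16 → R4=33|16=49
SUB R3, 11 → R3=(-2)-11=-13
MUL R2, R3 → R2=(-3)*(-13)=39
ADD R0, 9 → R0=384+9=393
halt.

-13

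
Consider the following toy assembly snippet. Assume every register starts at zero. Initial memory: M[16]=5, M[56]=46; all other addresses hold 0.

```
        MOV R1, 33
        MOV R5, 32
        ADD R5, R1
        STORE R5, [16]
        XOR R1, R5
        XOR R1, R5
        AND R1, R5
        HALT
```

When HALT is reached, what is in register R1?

after MOV R1, 33: R1=33
after MOV R5, 32: R5=32
after ADD R5, R1: R5=32+33=65
STORE R5, [16] → M[16]=65
after XOR R1, R5: R1=33^65=96
after XOR R1, R5: R1=96^65=33
after AND R1, R5: R1=33&65=1
halt.

1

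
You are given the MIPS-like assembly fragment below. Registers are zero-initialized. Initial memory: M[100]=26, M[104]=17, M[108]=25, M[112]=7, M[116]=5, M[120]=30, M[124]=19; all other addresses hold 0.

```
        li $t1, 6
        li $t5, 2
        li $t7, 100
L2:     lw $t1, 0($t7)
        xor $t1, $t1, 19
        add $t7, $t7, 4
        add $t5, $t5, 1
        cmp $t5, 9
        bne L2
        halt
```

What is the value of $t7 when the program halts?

li $t1, 6 → $t1=6
li $t5, 2 → $t5=2
li $t7, 100 → $t7=100
lw $t1, 0($t7) → $t1=M[100]=26
xor $t1, $t1, 19 → $t1=26^19=9
add $t7, $t7, 4 → $t7=100+4=104
add $t5, $t5, 1 → $t5=2+1=3
cmp $t5, 9  (cmp 3,9)
bne L2: taken
lw $t1, 0($t7) → $t1=M[104]=17
xor $t1, $t1, 19 → $t1=17^19=2
add $t7, $t7, 4 → $t7=104+4=108
add $t5, $t5, 1 → $t5=3+1=4
cmp $t5, 9  (cmp 4,9)
bne L2: taken
lw $t1, 0($t7) → $t1=M[108]=25
xor $t1, $t1, 19 → $t1=25^19=10
add $t7, $t7, 4 → $t7=108+4=112
add $t5, $t5, 1 → $t5=4+1=5
cmp $t5, 9  (cmp 5,9)
bne L2: taken
lw $t1, 0($t7) → $t1=M[112]=7
xor $t1, $t1, 19 → $t1=7^19=20
add $t7, $t7, 4 → $t7=112+4=116
add $t5, $t5, 1 → $t5=5+1=6
cmp $t5, 9  (cmp 6,9)
bne L2: taken
lw $t1, 0($t7) → $t1=M[116]=5
xor $t1, $t1, 19 → $t1=5^19=22
add $t7, $t7, 4 → $t7=116+4=120
add $t5, $t5, 1 → $t5=6+1=7
cmp $t5, 9  (cmp 7,9)
bne L2: taken
lw $t1, 0($t7) → $t1=M[120]=30
xor $t1, $t1, 19 → $t1=30^19=13
add $t7, $t7, 4 → $t7=120+4=124
add $t5, $t5, 1 → $t5=7+1=8
cmp $t5, 9  (cmp 8,9)
bne L2: taken
lw $t1, 0($t7) → $t1=M[124]=19
xor $t1, $t1, 19 → $t1=19^19=0
add $t7, $t7, 4 → $t7=124+4=128
add $t5, $t5, 1 → $t5=8+1=9
cmp $t5, 9  (cmp 9,9)
bne L2: not taken
halt.

128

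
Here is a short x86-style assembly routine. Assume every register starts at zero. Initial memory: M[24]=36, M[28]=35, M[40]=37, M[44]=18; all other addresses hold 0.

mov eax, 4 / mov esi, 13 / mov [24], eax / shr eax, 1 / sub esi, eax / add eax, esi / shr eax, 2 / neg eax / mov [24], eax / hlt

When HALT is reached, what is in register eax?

-3

after mov eax, 4: eax=4
after mov esi, 13: esi=13
mov [24], eax → M[24]=4
after shr eax, 1: eax=4>>1=2
after sub esi, eax: esi=13-2=11
after add eax, esi: eax=2+11=13
after shr eax, 2: eax=13>>2=3
after neg eax: eax=-(3)=-3
mov [24], eax → M[24]=-3
halt.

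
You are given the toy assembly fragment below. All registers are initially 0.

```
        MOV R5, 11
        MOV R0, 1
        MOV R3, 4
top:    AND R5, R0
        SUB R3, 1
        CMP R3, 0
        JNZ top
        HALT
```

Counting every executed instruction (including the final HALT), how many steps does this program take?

R5=11
R0=1
R3=4
R5=11&1=1
R3=4-1=3
CMP R3, 0  (cmp 3,0)
JNZ top: taken
R5=1&1=1
R3=3-1=2
CMP R3, 0  (cmp 2,0)
JNZ top: taken
R5=1&1=1
R3=2-1=1
CMP R3, 0  (cmp 1,0)
JNZ top: taken
R5=1&1=1
R3=1-1=0
CMP R3, 0  (cmp 0,0)
JNZ top: not taken
halt.
Total executed instructions: 20.

20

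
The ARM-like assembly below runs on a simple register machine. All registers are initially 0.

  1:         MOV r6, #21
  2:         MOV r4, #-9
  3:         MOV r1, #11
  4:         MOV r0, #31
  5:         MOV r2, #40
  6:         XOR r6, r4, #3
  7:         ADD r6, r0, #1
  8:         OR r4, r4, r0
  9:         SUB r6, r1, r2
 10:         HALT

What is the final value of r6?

r6=21
r4=-9
r1=11
r0=31
r2=40
r6=(-9)^3=-12
r6=31+1=32
r4=(-9)|31=-1
r6=11-40=-29
halt.

-29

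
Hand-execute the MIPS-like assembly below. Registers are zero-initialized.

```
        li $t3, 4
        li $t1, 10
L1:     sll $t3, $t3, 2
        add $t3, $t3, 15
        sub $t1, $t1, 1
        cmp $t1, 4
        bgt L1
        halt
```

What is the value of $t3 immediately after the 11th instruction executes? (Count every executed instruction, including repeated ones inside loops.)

139

$t3=4
$t1=10
$t3=4<<2=16
$t3=16+15=31
$t1=10-1=9
cmp $t1, 4  (cmp 9,4)
bgt L1: taken
$t3=31<<2=124
$t3=124+15=139
$t1=9-1=8
cmp $t1, 4  (cmp 8,4)
After step 11: $t3 = 139.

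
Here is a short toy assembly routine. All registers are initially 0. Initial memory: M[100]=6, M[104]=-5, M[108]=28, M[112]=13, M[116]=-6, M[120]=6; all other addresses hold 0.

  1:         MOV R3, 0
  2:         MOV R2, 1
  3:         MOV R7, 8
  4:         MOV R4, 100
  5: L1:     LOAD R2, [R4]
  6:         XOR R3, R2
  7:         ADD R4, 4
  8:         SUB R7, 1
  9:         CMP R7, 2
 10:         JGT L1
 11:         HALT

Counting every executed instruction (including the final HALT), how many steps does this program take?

R3=0
R2=1
R7=8
R4=100
R2=M[100]=6
R3=0^6=6
R4=100+4=104
R7=8-1=7
CMP R7, 2  (cmp 7,2)
JGT L1: taken
R2=M[104]=-5
R3=6^(-5)=-3
R4=104+4=108
R7=7-1=6
CMP R7, 2  (cmp 6,2)
JGT L1: taken
R2=M[108]=28
R3=(-3)^28=-31
R4=108+4=112
R7=6-1=5
CMP R7, 2  (cmp 5,2)
JGT L1: taken
R2=M[112]=13
R3=(-31)^13=-20
R4=112+4=116
R7=5-1=4
CMP R7, 2  (cmp 4,2)
JGT L1: taken
R2=M[116]=-6
R3=(-20)^(-6)=22
R4=116+4=120
R7=4-1=3
CMP R7, 2  (cmp 3,2)
JGT L1: taken
R2=M[120]=6
R3=22^6=16
R4=120+4=124
R7=3-1=2
CMP R7, 2  (cmp 2,2)
JGT L1: not taken
halt.
Total executed instructions: 41.

41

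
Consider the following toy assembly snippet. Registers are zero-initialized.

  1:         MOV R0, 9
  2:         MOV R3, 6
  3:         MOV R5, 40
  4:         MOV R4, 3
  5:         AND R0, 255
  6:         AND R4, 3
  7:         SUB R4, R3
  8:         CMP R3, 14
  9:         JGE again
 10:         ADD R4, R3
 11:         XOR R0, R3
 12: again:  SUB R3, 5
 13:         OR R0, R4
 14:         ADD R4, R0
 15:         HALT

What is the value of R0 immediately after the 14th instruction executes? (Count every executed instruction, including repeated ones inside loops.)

MOV R0, 9 → R0=9
MOV R3, 6 → R3=6
MOV R5, 40 → R5=40
MOV R4, 3 → R4=3
AND R0, 255 → R0=9&255=9
AND R4, 3 → R4=3&3=3
SUB R4, R3 → R4=3-6=-3
CMP R3, 14  (cmp 6,14)
JGE again: not taken
ADD R4, R3 → R4=(-3)+6=3
XOR R0, R3 → R0=9^6=15
SUB R3, 5 → R3=6-5=1
OR R0, R4 → R0=15|3=15
ADD R4, R0 → R4=3+15=18
After step 14: R0 = 15.

15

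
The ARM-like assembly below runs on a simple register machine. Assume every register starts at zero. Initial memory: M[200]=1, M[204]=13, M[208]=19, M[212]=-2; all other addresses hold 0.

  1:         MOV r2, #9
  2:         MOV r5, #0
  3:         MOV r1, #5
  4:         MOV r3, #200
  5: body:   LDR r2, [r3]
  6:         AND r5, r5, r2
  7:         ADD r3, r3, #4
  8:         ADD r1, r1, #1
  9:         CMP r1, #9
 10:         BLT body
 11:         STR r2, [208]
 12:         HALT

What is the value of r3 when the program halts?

216

MOV r2, #9 → r2=9
MOV r5, #0 → r5=0
MOV r1, #5 → r1=5
MOV r3, #200 → r3=200
LDR r2, [r3] → r2=M[200]=1
AND r5, r5, r2 → r5=0&1=0
ADD r3, r3, #4 → r3=200+4=204
ADD r1, r1, #1 → r1=5+1=6
CMP r1, #9  (cmp 6,9)
BLT body: taken
LDR r2, [r3] → r2=M[204]=13
AND r5, r5, r2 → r5=0&13=0
ADD r3, r3, #4 → r3=204+4=208
ADD r1, r1, #1 → r1=6+1=7
CMP r1, #9  (cmp 7,9)
BLT body: taken
LDR r2, [r3] → r2=M[208]=19
AND r5, r5, r2 → r5=0&19=0
ADD r3, r3, #4 → r3=208+4=212
ADD r1, r1, #1 → r1=7+1=8
CMP r1, #9  (cmp 8,9)
BLT body: taken
LDR r2, [r3] → r2=M[212]=-2
AND r5, r5, r2 → r5=0&(-2)=0
ADD r3, r3, #4 → r3=212+4=216
ADD r1, r1, #1 → r1=8+1=9
CMP r1, #9  (cmp 9,9)
BLT body: not taken
STR r2, [208] → M[208]=-2
halt.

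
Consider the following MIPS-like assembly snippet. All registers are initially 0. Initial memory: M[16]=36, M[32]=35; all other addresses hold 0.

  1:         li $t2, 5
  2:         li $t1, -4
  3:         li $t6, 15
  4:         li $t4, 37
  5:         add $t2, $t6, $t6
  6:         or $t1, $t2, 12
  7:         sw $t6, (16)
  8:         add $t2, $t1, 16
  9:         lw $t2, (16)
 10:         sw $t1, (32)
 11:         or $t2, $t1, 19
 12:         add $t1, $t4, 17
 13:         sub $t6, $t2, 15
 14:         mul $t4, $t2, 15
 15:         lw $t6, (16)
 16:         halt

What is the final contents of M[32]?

30

$t2=5
$t1=-4
$t6=15
$t4=37
$t2=15+15=30
$t1=30|12=30
sw $t6, (16) → M[16]=15
$t2=30+16=46
$t2=M[16]=15
sw $t1, (32) → M[32]=30
$t2=30|19=31
$t1=37+17=54
$t6=31-15=16
$t4=31*15=465
$t6=M[16]=15
halt.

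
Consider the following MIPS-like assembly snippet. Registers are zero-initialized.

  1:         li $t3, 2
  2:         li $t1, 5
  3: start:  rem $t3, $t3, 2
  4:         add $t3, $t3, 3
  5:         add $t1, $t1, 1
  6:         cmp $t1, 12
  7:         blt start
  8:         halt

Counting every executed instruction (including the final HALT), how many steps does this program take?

li $t3, 2 → $t3=2
li $t1, 5 → $t1=5
rem $t3, $t3, 2 → $t3=2%2=0
add $t3, $t3, 3 → $t3=0+3=3
add $t1, $t1, 1 → $t1=5+1=6
cmp $t1, 12  (cmp 6,12)
blt start: taken
rem $t3, $t3, 2 → $t3=3%2=1
add $t3, $t3, 3 → $t3=1+3=4
add $t1, $t1, 1 → $t1=6+1=7
cmp $t1, 12  (cmp 7,12)
blt start: taken
rem $t3, $t3, 2 → $t3=4%2=0
add $t3, $t3, 3 → $t3=0+3=3
add $t1, $t1, 1 → $t1=7+1=8
cmp $t1, 12  (cmp 8,12)
blt start: taken
rem $t3, $t3, 2 → $t3=3%2=1
add $t3, $t3, 3 → $t3=1+3=4
add $t1, $t1, 1 → $t1=8+1=9
cmp $t1, 12  (cmp 9,12)
blt start: taken
rem $t3, $t3, 2 → $t3=4%2=0
add $t3, $t3, 3 → $t3=0+3=3
add $t1, $t1, 1 → $t1=9+1=10
cmp $t1, 12  (cmp 10,12)
blt start: taken
rem $t3, $t3, 2 → $t3=3%2=1
add $t3, $t3, 3 → $t3=1+3=4
add $t1, $t1, 1 → $t1=10+1=11
cmp $t1, 12  (cmp 11,12)
blt start: taken
rem $t3, $t3, 2 → $t3=4%2=0
add $t3, $t3, 3 → $t3=0+3=3
add $t1, $t1, 1 → $t1=11+1=12
cmp $t1, 12  (cmp 12,12)
blt start: not taken
halt.
Total executed instructions: 38.

38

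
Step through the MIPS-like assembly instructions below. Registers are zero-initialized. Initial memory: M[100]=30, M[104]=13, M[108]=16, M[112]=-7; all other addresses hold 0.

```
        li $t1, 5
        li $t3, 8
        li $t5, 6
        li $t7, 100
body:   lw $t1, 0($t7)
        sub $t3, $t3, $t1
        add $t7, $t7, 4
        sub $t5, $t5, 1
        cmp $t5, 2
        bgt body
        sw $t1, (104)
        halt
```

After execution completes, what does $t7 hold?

li $t1, 5 → $t1=5
li $t3, 8 → $t3=8
li $t5, 6 → $t5=6
li $t7, 100 → $t7=100
lw $t1, 0($t7) → $t1=M[100]=30
sub $t3, $t3, $t1 → $t3=8-30=-22
add $t7, $t7, 4 → $t7=100+4=104
sub $t5, $t5, 1 → $t5=6-1=5
cmp $t5, 2  (cmp 5,2)
bgt body: taken
lw $t1, 0($t7) → $t1=M[104]=13
sub $t3, $t3, $t1 → $t3=(-22)-13=-35
add $t7, $t7, 4 → $t7=104+4=108
sub $t5, $t5, 1 → $t5=5-1=4
cmp $t5, 2  (cmp 4,2)
bgt body: taken
lw $t1, 0($t7) → $t1=M[108]=16
sub $t3, $t3, $t1 → $t3=(-35)-16=-51
add $t7, $t7, 4 → $t7=108+4=112
sub $t5, $t5, 1 → $t5=4-1=3
cmp $t5, 2  (cmp 3,2)
bgt body: taken
lw $t1, 0($t7) → $t1=M[112]=-7
sub $t3, $t3, $t1 → $t3=(-51)-(-7)=-44
add $t7, $t7, 4 → $t7=112+4=116
sub $t5, $t5, 1 → $t5=3-1=2
cmp $t5, 2  (cmp 2,2)
bgt body: not taken
sw $t1, (104) → M[104]=-7
halt.

116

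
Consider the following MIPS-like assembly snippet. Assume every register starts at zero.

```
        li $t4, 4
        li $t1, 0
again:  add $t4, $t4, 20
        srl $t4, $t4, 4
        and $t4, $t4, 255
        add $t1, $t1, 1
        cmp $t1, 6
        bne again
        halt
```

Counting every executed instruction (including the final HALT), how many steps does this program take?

li $t4, 4 → $t4=4
li $t1, 0 → $t1=0
add $t4, $t4, 20 → $t4=4+20=24
srl $t4, $t4, 4 → $t4=24>>4=1
and $t4, $t4, 255 → $t4=1&255=1
add $t1, $t1, 1 → $t1=0+1=1
cmp $t1, 6  (cmp 1,6)
bne again: taken
add $t4, $t4, 20 → $t4=1+20=21
srl $t4, $t4, 4 → $t4=21>>4=1
and $t4, $t4, 255 → $t4=1&255=1
add $t1, $t1, 1 → $t1=1+1=2
cmp $t1, 6  (cmp 2,6)
bne again: taken
add $t4, $t4, 20 → $t4=1+20=21
srl $t4, $t4, 4 → $t4=21>>4=1
and $t4, $t4, 255 → $t4=1&255=1
add $t1, $t1, 1 → $t1=2+1=3
cmp $t1, 6  (cmp 3,6)
bne again: taken
add $t4, $t4, 20 → $t4=1+20=21
srl $t4, $t4, 4 → $t4=21>>4=1
and $t4, $t4, 255 → $t4=1&255=1
add $t1, $t1, 1 → $t1=3+1=4
cmp $t1, 6  (cmp 4,6)
bne again: taken
add $t4, $t4, 20 → $t4=1+20=21
srl $t4, $t4, 4 → $t4=21>>4=1
and $t4, $t4, 255 → $t4=1&255=1
add $t1, $t1, 1 → $t1=4+1=5
cmp $t1, 6  (cmp 5,6)
bne again: taken
add $t4, $t4, 20 → $t4=1+20=21
srl $t4, $t4, 4 → $t4=21>>4=1
and $t4, $t4, 255 → $t4=1&255=1
add $t1, $t1, 1 → $t1=5+1=6
cmp $t1, 6  (cmp 6,6)
bne again: not taken
halt.
Total executed instructions: 39.

39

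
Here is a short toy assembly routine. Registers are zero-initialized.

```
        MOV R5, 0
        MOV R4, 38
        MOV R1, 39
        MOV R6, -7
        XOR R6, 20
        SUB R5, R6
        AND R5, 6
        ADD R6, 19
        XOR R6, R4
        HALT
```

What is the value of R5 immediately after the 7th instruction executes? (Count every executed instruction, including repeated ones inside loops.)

2

R5=0
R4=38
R1=39
R6=-7
R6=(-7)^20=-19
R5=0-(-19)=19
R5=19&6=2
After step 7: R5 = 2.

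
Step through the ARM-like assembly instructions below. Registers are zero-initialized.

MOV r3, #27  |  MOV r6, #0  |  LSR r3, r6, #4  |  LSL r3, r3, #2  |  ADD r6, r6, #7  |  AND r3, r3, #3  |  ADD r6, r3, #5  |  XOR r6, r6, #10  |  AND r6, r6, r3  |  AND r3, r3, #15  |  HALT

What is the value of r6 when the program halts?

after MOV r3, #27: r3=27
after MOV r6, #0: r6=0
after LSR r3, r6, #4: r3=0>>4=0
after LSL r3, r3, #2: r3=0<<2=0
after ADD r6, r6, #7: r6=0+7=7
after AND r3, r3, #3: r3=0&3=0
after ADD r6, r3, #5: r6=0+5=5
after XOR r6, r6, #10: r6=5^10=15
after AND r6, r6, r3: r6=15&0=0
after AND r3, r3, #15: r3=0&15=0
halt.

0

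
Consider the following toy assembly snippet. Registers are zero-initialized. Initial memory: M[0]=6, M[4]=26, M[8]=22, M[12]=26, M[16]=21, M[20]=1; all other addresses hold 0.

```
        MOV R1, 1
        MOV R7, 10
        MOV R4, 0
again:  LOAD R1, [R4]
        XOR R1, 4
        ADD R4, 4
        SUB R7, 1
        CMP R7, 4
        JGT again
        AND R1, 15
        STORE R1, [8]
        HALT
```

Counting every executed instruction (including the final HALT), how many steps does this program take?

42

MOV R1, 1 → R1=1
MOV R7, 10 → R7=10
MOV R4, 0 → R4=0
LOAD R1, [R4] → R1=M[0]=6
XOR R1, 4 → R1=6^4=2
ADD R4, 4 → R4=0+4=4
SUB R7, 1 → R7=10-1=9
CMP R7, 4  (cmp 9,4)
JGT again: taken
LOAD R1, [R4] → R1=M[4]=26
XOR R1, 4 → R1=26^4=30
ADD R4, 4 → R4=4+4=8
SUB R7, 1 → R7=9-1=8
CMP R7, 4  (cmp 8,4)
JGT again: taken
LOAD R1, [R4] → R1=M[8]=22
XOR R1, 4 → R1=22^4=18
ADD R4, 4 → R4=8+4=12
SUB R7, 1 → R7=8-1=7
CMP R7, 4  (cmp 7,4)
JGT again: taken
LOAD R1, [R4] → R1=M[12]=26
XOR R1, 4 → R1=26^4=30
ADD R4, 4 → R4=12+4=16
SUB R7, 1 → R7=7-1=6
CMP R7, 4  (cmp 6,4)
JGT again: taken
LOAD R1, [R4] → R1=M[16]=21
XOR R1, 4 → R1=21^4=17
ADD R4, 4 → R4=16+4=20
SUB R7, 1 → R7=6-1=5
CMP R7, 4  (cmp 5,4)
JGT again: taken
LOAD R1, [R4] → R1=M[20]=1
XOR R1, 4 → R1=1^4=5
ADD R4, 4 → R4=20+4=24
SUB R7, 1 → R7=5-1=4
CMP R7, 4  (cmp 4,4)
JGT again: not taken
AND R1, 15 → R1=5&15=5
STORE R1, [8] → M[8]=5
halt.
Total executed instructions: 42.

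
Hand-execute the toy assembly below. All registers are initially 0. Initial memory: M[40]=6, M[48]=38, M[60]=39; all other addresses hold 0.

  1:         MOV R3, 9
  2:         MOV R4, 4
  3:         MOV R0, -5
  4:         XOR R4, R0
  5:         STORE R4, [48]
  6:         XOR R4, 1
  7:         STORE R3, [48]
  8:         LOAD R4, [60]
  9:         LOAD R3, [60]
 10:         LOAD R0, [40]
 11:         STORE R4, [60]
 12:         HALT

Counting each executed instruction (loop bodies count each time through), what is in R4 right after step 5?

-1

after MOV R3, 9: R3=9
after MOV R4, 4: R4=4
after MOV R0, -5: R0=-5
after XOR R4, R0: R4=4^(-5)=-1
STORE R4, [48] → M[48]=-1
After step 5: R4 = -1.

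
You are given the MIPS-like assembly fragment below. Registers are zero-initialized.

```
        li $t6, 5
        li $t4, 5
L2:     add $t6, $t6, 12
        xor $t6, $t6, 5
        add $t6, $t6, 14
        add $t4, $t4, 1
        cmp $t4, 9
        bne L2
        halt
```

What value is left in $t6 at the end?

109

$t6=5
$t4=5
$t6=5+12=17
$t6=17^5=20
$t6=20+14=34
$t4=5+1=6
cmp $t4, 9  (cmp 6,9)
bne L2: taken
$t6=34+12=46
$t6=46^5=43
$t6=43+14=57
$t4=6+1=7
cmp $t4, 9  (cmp 7,9)
bne L2: taken
$t6=57+12=69
$t6=69^5=64
$t6=64+14=78
$t4=7+1=8
cmp $t4, 9  (cmp 8,9)
bne L2: taken
$t6=78+12=90
$t6=90^5=95
$t6=95+14=109
$t4=8+1=9
cmp $t4, 9  (cmp 9,9)
bne L2: not taken
halt.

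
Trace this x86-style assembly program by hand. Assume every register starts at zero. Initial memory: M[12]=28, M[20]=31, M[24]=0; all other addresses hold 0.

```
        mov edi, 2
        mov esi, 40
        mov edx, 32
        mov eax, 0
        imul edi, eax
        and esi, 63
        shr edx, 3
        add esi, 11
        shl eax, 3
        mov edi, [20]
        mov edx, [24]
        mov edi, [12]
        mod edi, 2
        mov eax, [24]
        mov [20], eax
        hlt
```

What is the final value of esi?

51

mov edi, 2 → edi=2
mov esi, 40 → esi=40
mov edx, 32 → edx=32
mov eax, 0 → eax=0
imul edi, eax → edi=2*0=0
and esi, 63 → esi=40&63=40
shr edx, 3 → edx=32>>3=4
add esi, 11 → esi=40+11=51
shl eax, 3 → eax=0<<3=0
mov edi, [20] → edi=M[20]=31
mov edx, [24] → edx=M[24]=0
mov edi, [12] → edi=M[12]=28
mod edi, 2 → edi=28%2=0
mov eax, [24] → eax=M[24]=0
mov [20], eax → M[20]=0
halt.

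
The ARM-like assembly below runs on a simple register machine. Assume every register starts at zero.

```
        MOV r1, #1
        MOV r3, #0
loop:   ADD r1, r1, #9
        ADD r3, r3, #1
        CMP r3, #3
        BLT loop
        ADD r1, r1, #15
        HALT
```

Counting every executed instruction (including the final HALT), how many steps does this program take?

16

r1=1
r3=0
r1=1+9=10
r3=0+1=1
CMP r3, #3  (cmp 1,3)
BLT loop: taken
r1=10+9=19
r3=1+1=2
CMP r3, #3  (cmp 2,3)
BLT loop: taken
r1=19+9=28
r3=2+1=3
CMP r3, #3  (cmp 3,3)
BLT loop: not taken
r1=28+15=43
halt.
Total executed instructions: 16.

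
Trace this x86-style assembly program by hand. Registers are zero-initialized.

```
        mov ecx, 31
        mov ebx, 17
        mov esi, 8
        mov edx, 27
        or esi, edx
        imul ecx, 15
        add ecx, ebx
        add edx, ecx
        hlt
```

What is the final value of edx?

after mov ecx, 31: ecx=31
after mov ebx, 17: ebx=17
after mov esi, 8: esi=8
after mov edx, 27: edx=27
after or esi, edx: esi=8|27=27
after imul ecx, 15: ecx=31*15=465
after add ecx, ebx: ecx=465+17=482
after add edx, ecx: edx=27+482=509
halt.

509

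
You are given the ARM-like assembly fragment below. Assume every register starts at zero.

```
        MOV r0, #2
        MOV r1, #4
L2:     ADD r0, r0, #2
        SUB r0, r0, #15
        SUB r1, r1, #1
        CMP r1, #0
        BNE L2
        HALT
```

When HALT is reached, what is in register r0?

-50

after MOV r0, #2: r0=2
after MOV r1, #4: r1=4
after ADD r0, r0, #2: r0=2+2=4
after SUB r0, r0, #15: r0=4-15=-11
after SUB r1, r1, #1: r1=4-1=3
CMP r1, #0  (cmp 3,0)
BNE L2: taken
after ADD r0, r0, #2: r0=(-11)+2=-9
after SUB r0, r0, #15: r0=(-9)-15=-24
after SUB r1, r1, #1: r1=3-1=2
CMP r1, #0  (cmp 2,0)
BNE L2: taken
after ADD r0, r0, #2: r0=(-24)+2=-22
after SUB r0, r0, #15: r0=(-22)-15=-37
after SUB r1, r1, #1: r1=2-1=1
CMP r1, #0  (cmp 1,0)
BNE L2: taken
after ADD r0, r0, #2: r0=(-37)+2=-35
after SUB r0, r0, #15: r0=(-35)-15=-50
after SUB r1, r1, #1: r1=1-1=0
CMP r1, #0  (cmp 0,0)
BNE L2: not taken
halt.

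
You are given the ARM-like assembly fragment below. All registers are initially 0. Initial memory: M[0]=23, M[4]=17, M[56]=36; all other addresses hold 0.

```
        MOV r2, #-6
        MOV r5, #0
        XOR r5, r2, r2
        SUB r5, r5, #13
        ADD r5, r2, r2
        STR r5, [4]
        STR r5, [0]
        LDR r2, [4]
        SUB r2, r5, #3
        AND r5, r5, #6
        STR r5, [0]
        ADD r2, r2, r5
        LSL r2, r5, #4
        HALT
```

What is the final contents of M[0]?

4

MOV r2, #-6 → r2=-6
MOV r5, #0 → r5=0
XOR r5, r2, r2 → r5=(-6)^(-6)=0
SUB r5, r5, #13 → r5=0-13=-13
ADD r5, r2, r2 → r5=(-6)+(-6)=-12
STR r5, [4] → M[4]=-12
STR r5, [0] → M[0]=-12
LDR r2, [4] → r2=M[4]=-12
SUB r2, r5, #3 → r2=(-12)-3=-15
AND r5, r5, #6 → r5=(-12)&6=4
STR r5, [0] → M[0]=4
ADD r2, r2, r5 → r2=(-15)+4=-11
LSL r2, r5, #4 → r2=4<<4=64
halt.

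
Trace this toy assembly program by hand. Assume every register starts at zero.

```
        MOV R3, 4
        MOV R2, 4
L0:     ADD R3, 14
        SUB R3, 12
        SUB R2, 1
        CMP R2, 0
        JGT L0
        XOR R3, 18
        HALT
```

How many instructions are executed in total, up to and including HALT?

R3=4
R2=4
R3=4+14=18
R3=18-12=6
R2=4-1=3
CMP R2, 0  (cmp 3,0)
JGT L0: taken
R3=6+14=20
R3=20-12=8
R2=3-1=2
CMP R2, 0  (cmp 2,0)
JGT L0: taken
R3=8+14=22
R3=22-12=10
R2=2-1=1
CMP R2, 0  (cmp 1,0)
JGT L0: taken
R3=10+14=24
R3=24-12=12
R2=1-1=0
CMP R2, 0  (cmp 0,0)
JGT L0: not taken
R3=12^18=30
halt.
Total executed instructions: 24.

24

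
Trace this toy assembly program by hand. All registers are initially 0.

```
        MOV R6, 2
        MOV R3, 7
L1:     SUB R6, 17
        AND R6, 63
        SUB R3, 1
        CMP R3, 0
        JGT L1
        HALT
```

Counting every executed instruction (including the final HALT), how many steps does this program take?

after MOV R6, 2: R6=2
after MOV R3, 7: R3=7
after SUB R6, 17: R6=2-17=-15
after AND R6, 63: R6=(-15)&63=49
after SUB R3, 1: R3=7-1=6
CMP R3, 0  (cmp 6,0)
JGT L1: taken
after SUB R6, 17: R6=49-17=32
after AND R6, 63: R6=32&63=32
after SUB R3, 1: R3=6-1=5
CMP R3, 0  (cmp 5,0)
JGT L1: taken
after SUB R6, 17: R6=32-17=15
after AND R6, 63: R6=15&63=15
after SUB R3, 1: R3=5-1=4
CMP R3, 0  (cmp 4,0)
JGT L1: taken
after SUB R6, 17: R6=15-17=-2
after AND R6, 63: R6=(-2)&63=62
after SUB R3, 1: R3=4-1=3
CMP R3, 0  (cmp 3,0)
JGT L1: taken
after SUB R6, 17: R6=62-17=45
after AND R6, 63: R6=45&63=45
after SUB R3, 1: R3=3-1=2
CMP R3, 0  (cmp 2,0)
JGT L1: taken
after SUB R6, 17: R6=45-17=28
after AND R6, 63: R6=28&63=28
after SUB R3, 1: R3=2-1=1
CMP R3, 0  (cmp 1,0)
JGT L1: taken
after SUB R6, 17: R6=28-17=11
after AND R6, 63: R6=11&63=11
after SUB R3, 1: R3=1-1=0
CMP R3, 0  (cmp 0,0)
JGT L1: not taken
halt.
Total executed instructions: 38.

38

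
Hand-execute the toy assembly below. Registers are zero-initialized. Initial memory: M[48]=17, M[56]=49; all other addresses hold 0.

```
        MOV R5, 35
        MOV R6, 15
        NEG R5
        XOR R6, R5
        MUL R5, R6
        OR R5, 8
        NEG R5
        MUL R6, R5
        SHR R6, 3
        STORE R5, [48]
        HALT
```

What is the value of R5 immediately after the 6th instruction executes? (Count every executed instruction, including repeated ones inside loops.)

1610

MOV R5, 35 → R5=35
MOV R6, 15 → R6=15
NEG R5 → R5=-(35)=-35
XOR R6, R5 → R6=15^(-35)=-46
MUL R5, R6 → R5=(-35)*(-46)=1610
OR R5, 8 → R5=1610|8=1610
After step 6: R5 = 1610.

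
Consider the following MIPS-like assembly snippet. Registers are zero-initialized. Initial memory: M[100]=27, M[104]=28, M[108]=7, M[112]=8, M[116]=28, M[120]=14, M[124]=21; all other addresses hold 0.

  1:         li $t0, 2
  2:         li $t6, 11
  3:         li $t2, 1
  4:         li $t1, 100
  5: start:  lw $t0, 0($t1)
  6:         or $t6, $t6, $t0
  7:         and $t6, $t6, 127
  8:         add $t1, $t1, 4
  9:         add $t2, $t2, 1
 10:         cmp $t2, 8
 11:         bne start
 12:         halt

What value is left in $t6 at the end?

31

after li $t0, 2: $t0=2
after li $t6, 11: $t6=11
after li $t2, 1: $t2=1
after li $t1, 100: $t1=100
after lw $t0, 0($t1): $t0=M[100]=27
after or $t6, $t6, $t0: $t6=11|27=27
after and $t6, $t6, 127: $t6=27&127=27
after add $t1, $t1, 4: $t1=100+4=104
after add $t2, $t2, 1: $t2=1+1=2
cmp $t2, 8  (cmp 2,8)
bne start: taken
after lw $t0, 0($t1): $t0=M[104]=28
after or $t6, $t6, $t0: $t6=27|28=31
after and $t6, $t6, 127: $t6=31&127=31
after add $t1, $t1, 4: $t1=104+4=108
after add $t2, $t2, 1: $t2=2+1=3
cmp $t2, 8  (cmp 3,8)
bne start: taken
after lw $t0, 0($t1): $t0=M[108]=7
after or $t6, $t6, $t0: $t6=31|7=31
after and $t6, $t6, 127: $t6=31&127=31
after add $t1, $t1, 4: $t1=108+4=112
after add $t2, $t2, 1: $t2=3+1=4
cmp $t2, 8  (cmp 4,8)
bne start: taken
after lw $t0, 0($t1): $t0=M[112]=8
after or $t6, $t6, $t0: $t6=31|8=31
after and $t6, $t6, 127: $t6=31&127=31
after add $t1, $t1, 4: $t1=112+4=116
after add $t2, $t2, 1: $t2=4+1=5
cmp $t2, 8  (cmp 5,8)
bne start: taken
after lw $t0, 0($t1): $t0=M[116]=28
after or $t6, $t6, $t0: $t6=31|28=31
after and $t6, $t6, 127: $t6=31&127=31
after add $t1, $t1, 4: $t1=116+4=120
after add $t2, $t2, 1: $t2=5+1=6
cmp $t2, 8  (cmp 6,8)
bne start: taken
after lw $t0, 0($t1): $t0=M[120]=14
after or $t6, $t6, $t0: $t6=31|14=31
after and $t6, $t6, 127: $t6=31&127=31
after add $t1, $t1, 4: $t1=120+4=124
after add $t2, $t2, 1: $t2=6+1=7
cmp $t2, 8  (cmp 7,8)
bne start: taken
after lw $t0, 0($t1): $t0=M[124]=21
after or $t6, $t6, $t0: $t6=31|21=31
after and $t6, $t6, 127: $t6=31&127=31
after add $t1, $t1, 4: $t1=124+4=128
after add $t2, $t2, 1: $t2=7+1=8
cmp $t2, 8  (cmp 8,8)
bne start: not taken
halt.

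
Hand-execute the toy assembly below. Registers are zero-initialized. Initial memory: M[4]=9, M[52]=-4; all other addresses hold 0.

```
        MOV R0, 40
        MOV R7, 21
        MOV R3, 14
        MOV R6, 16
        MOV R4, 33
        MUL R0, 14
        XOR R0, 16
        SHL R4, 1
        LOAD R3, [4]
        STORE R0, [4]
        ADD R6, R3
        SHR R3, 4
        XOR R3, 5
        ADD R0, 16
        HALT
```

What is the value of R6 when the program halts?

R0=40
R7=21
R3=14
R6=16
R4=33
R0=40*14=560
R0=560^16=544
R4=33<<1=66
R3=M[4]=9
STORE R0, [4] → M[4]=544
R6=16+9=25
R3=9>>4=0
R3=0^5=5
R0=544+16=560
halt.

25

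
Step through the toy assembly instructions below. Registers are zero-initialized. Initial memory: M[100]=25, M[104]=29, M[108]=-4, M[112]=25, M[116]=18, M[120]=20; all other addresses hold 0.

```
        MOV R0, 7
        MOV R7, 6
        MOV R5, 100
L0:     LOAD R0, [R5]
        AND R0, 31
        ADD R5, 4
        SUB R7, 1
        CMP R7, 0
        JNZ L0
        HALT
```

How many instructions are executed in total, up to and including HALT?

40

MOV R0, 7 → R0=7
MOV R7, 6 → R7=6
MOV R5, 100 → R5=100
LOAD R0, [R5] → R0=M[100]=25
AND R0, 31 → R0=25&31=25
ADD R5, 4 → R5=100+4=104
SUB R7, 1 → R7=6-1=5
CMP R7, 0  (cmp 5,0)
JNZ L0: taken
LOAD R0, [R5] → R0=M[104]=29
AND R0, 31 → R0=29&31=29
ADD R5, 4 → R5=104+4=108
SUB R7, 1 → R7=5-1=4
CMP R7, 0  (cmp 4,0)
JNZ L0: taken
LOAD R0, [R5] → R0=M[108]=-4
AND R0, 31 → R0=(-4)&31=28
ADD R5, 4 → R5=108+4=112
SUB R7, 1 → R7=4-1=3
CMP R7, 0  (cmp 3,0)
JNZ L0: taken
LOAD R0, [R5] → R0=M[112]=25
AND R0, 31 → R0=25&31=25
ADD R5, 4 → R5=112+4=116
SUB R7, 1 → R7=3-1=2
CMP R7, 0  (cmp 2,0)
JNZ L0: taken
LOAD R0, [R5] → R0=M[116]=18
AND R0, 31 → R0=18&31=18
ADD R5, 4 → R5=116+4=120
SUB R7, 1 → R7=2-1=1
CMP R7, 0  (cmp 1,0)
JNZ L0: taken
LOAD R0, [R5] → R0=M[120]=20
AND R0, 31 → R0=20&31=20
ADD R5, 4 → R5=120+4=124
SUB R7, 1 → R7=1-1=0
CMP R7, 0  (cmp 0,0)
JNZ L0: not taken
halt.
Total executed instructions: 40.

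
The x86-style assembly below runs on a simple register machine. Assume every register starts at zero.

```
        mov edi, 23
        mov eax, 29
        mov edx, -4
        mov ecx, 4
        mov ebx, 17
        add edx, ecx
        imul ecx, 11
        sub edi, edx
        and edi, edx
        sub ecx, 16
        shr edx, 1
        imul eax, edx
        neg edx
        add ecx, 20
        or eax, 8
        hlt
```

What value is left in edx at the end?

edi=23
eax=29
edx=-4
ecx=4
ebx=17
edx=(-4)+4=0
ecx=4*11=44
edi=23-0=23
edi=23&0=0
ecx=44-16=28
edx=0>>1=0
eax=29*0=0
edx=-(0)=0
ecx=28+20=48
eax=0|8=8
halt.

0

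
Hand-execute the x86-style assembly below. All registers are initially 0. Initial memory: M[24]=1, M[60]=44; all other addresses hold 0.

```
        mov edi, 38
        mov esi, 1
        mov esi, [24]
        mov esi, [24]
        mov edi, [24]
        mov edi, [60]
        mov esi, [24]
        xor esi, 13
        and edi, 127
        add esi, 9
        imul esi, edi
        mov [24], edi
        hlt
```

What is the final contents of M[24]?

44

mov edi, 38 → edi=38
mov esi, 1 → esi=1
mov esi, [24] → esi=M[24]=1
mov esi, [24] → esi=M[24]=1
mov edi, [24] → edi=M[24]=1
mov edi, [60] → edi=M[60]=44
mov esi, [24] → esi=M[24]=1
xor esi, 13 → esi=1^13=12
and edi, 127 → edi=44&127=44
add esi, 9 → esi=12+9=21
imul esi, edi → esi=21*44=924
mov [24], edi → M[24]=44
halt.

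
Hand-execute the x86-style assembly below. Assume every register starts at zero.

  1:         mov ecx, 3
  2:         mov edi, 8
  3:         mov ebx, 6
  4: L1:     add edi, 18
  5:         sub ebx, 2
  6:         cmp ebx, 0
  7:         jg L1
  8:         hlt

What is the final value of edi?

62

after mov ecx, 3: ecx=3
after mov edi, 8: edi=8
after mov ebx, 6: ebx=6
after add edi, 18: edi=8+18=26
after sub ebx, 2: ebx=6-2=4
cmp ebx, 0  (cmp 4,0)
jg L1: taken
after add edi, 18: edi=26+18=44
after sub ebx, 2: ebx=4-2=2
cmp ebx, 0  (cmp 2,0)
jg L1: taken
after add edi, 18: edi=44+18=62
after sub ebx, 2: ebx=2-2=0
cmp ebx, 0  (cmp 0,0)
jg L1: not taken
halt.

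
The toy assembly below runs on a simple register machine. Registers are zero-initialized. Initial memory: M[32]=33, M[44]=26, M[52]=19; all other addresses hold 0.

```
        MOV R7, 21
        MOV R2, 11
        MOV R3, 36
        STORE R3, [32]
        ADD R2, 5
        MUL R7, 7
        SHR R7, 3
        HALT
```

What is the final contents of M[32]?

MOV R7, 21 → R7=21
MOV R2, 11 → R2=11
MOV R3, 36 → R3=36
STORE R3, [32] → M[32]=36
ADD R2, 5 → R2=11+5=16
MUL R7, 7 → R7=21*7=147
SHR R7, 3 → R7=147>>3=18
halt.

36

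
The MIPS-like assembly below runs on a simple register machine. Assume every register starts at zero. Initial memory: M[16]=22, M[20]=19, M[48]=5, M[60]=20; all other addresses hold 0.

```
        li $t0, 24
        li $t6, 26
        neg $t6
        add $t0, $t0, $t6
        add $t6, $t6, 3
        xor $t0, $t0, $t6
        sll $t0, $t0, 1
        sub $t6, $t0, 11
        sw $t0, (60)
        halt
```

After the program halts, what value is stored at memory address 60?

46

after li $t0, 24: $t0=24
after li $t6, 26: $t6=26
after neg $t6: $t6=-(26)=-26
after add $t0, $t0, $t6: $t0=24+(-26)=-2
after add $t6, $t6, 3: $t6=(-26)+3=-23
after xor $t0, $t0, $t6: $t0=(-2)^(-23)=23
after sll $t0, $t0, 1: $t0=23<<1=46
after sub $t6, $t0, 11: $t6=46-11=35
sw $t0, (60) → M[60]=46
halt.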